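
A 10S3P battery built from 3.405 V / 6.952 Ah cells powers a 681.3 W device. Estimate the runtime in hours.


Step 1: E_pack = Ns * V_cell * Np * C_cell = 10 * 3.405 * 3 * 6.952 = 710.15 Wh
Step 2: t = E_pack / P = 710.15 / 681.3 = 1.042 hr

1.042 hr


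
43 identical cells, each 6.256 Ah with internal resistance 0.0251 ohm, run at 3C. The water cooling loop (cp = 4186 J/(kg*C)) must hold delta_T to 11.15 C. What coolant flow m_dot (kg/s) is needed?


Step 1: I = 3 * 6.256 = 18.768 A
Step 2: Q_cell = I^2 * R = 18.768^2 * 0.0251 = 8.8412 W
Step 3: Q_total = 43 * 8.8412 = 380.17 W
Step 4: m_dot = Q_total / (cp * dT) = 380.17 / (4186 * 11.15) = 0.008145 kg/s

0.008145 kg/s


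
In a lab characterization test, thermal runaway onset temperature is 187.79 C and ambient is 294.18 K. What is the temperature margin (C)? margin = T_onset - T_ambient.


Convert: T_ambient = 294.18 K = 21.03 C
margin = 187.79 - 21.03 = 166.76 C

166.76 C


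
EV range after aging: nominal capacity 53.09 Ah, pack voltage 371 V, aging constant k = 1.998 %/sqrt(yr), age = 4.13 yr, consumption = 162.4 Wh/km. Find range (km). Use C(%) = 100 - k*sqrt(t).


Step 1: capacity retention = 100 - 1.998 * sqrt(4.13) = 100 - 1.998 * 2.0322 = 95.94%
Step 2: C_now = 53.09 * 95.94/100 = 50.935 Ah
Step 3: E_pack = V * C_now = 371 * 50.935 = 18897 Wh
Step 4: range = E_pack / consumption = 18897 / 162.4 = 116.4 km

116.4 km


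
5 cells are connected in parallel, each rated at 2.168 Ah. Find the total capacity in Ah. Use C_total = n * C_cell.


Parallel capacities add: 5 * 2.168 Ah = 10.84 Ah

10.84 Ah


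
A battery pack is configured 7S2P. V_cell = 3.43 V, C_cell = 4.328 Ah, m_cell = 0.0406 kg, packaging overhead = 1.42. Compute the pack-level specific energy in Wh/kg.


Step 1: V_pack = 7 * 3.43 = 24.01 V
Step 2: C_pack = 2 * 4.328 = 8.656 Ah
Step 3: E_pack = V_pack * C_pack = 24.01 * 8.656 = 207.83 Wh
Step 4: m_pack = 7 * 2 * 0.0406 * 1.42 = 0.80713 kg
Step 5: ED = E_pack / m_pack = 207.83 / 0.80713 = 257.5 Wh/kg

257.5 Wh/kg


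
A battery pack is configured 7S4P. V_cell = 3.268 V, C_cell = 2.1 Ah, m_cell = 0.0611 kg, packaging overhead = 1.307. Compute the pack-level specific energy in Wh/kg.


Step 1: V_pack = 7 * 3.268 = 22.876 V
Step 2: C_pack = 4 * 2.1 = 8.4 Ah
Step 3: E_pack = V_pack * C_pack = 22.876 * 8.4 = 192.16 Wh
Step 4: m_pack = 7 * 4 * 0.0611 * 1.307 = 2.236 kg
Step 5: ED = E_pack / m_pack = 192.16 / 2.236 = 85.94 Wh/kg

85.94 Wh/kg


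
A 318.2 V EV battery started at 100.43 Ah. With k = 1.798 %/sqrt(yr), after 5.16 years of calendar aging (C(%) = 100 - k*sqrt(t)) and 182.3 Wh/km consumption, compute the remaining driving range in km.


Step 1: capacity retention = 100 - 1.798 * sqrt(5.16) = 100 - 1.798 * 2.2716 = 95.916%
Step 2: C_now = 100.43 * 95.916/100 = 96.328 Ah
Step 3: E_pack = V * C_now = 318.2 * 96.328 = 30652 Wh
Step 4: range = E_pack / consumption = 30652 / 182.3 = 168.1 km

168.1 km


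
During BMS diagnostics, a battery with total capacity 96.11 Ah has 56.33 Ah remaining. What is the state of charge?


SOC = (remaining / total) * 100 = (56.33 / 96.11) * 100 = 58.61%

58.61%


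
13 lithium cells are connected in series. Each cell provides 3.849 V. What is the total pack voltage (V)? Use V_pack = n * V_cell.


Series voltages add: 13 * 3.849 V = 50.037 V

50.037 V


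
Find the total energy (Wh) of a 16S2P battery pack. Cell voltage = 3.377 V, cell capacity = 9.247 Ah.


E = Ns * Vcell * Np * Ccell = 16 * 3.377 * 2 * 9.247 = 999.3 Wh

999.3 Wh


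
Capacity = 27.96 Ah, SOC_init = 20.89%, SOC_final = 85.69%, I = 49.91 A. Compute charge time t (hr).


Step 1: dSOC = 85.69% - 20.89% = 64.8%
Step 2: delta_Ah = 27.96 * 64.8 / 100 = 18.118 Ah
Step 3: t = 18.118 / 49.91 = 0.3630 hr

0.3630 hr


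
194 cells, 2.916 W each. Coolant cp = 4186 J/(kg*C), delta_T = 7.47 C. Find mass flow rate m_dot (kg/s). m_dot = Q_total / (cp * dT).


Q_total = 194 * 2.916 = 565.7 W
m_dot = Q_total / (cp * dT) = 565.7 / (4186 * 7.47) = 0.01809 kg/s

0.01809 kg/s


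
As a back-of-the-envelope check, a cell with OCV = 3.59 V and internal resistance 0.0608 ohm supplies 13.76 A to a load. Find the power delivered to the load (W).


Step 1: V_terminal = OCV - I*R = 3.59 - 13.76 * 0.0608 = 2.7534 V
Step 2: P_out = V_terminal * I = 2.7534 * 13.76 = 37.89 W

37.89 W


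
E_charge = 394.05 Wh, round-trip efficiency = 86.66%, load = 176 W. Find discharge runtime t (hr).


Step 1: E_discharge = eta/100 * E_charge = 86.66/100 * 394.05 = 341.48 Wh
Step 2: t = E_discharge / P = 341.48 / 176 = 1.940 hr

1.940 hr


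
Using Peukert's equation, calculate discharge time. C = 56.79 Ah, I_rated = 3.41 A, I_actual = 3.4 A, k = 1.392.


Step 1: t_rated = C / I_rated = 56.79 / 3.41 = 16.654 hr
Step 2: ratio = 3.41 / 3.4 = 1.0029
Step 3: ratio^k = 1.0029^1.392 = 1.004
Step 4: t = t_rated * ratio^k = 16.654 * 1.004 = 16.72 hr

16.72 hr


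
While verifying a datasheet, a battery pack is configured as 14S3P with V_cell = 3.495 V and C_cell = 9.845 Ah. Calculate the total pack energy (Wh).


E = Ns * Vcell * Np * Ccell = 14 * 3.495 * 3 * 9.845 = 1445 Wh

1445 Wh


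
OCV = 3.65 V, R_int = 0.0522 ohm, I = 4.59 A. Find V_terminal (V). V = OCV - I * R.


V = OCV - I*R = 3.65 - 4.59 * 0.0522 = 3.410 V

3.410 V


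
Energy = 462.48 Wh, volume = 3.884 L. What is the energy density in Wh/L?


ED = E / V = 462.48 / 3.884 = 119.1 Wh/L

119.1 Wh/L


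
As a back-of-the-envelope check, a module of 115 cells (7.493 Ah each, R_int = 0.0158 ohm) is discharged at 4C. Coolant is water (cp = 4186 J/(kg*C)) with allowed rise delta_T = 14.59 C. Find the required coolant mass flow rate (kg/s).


Step 1: I = 4 * 7.493 = 29.972 A
Step 2: Q_cell = I^2 * R = 29.972^2 * 0.0158 = 14.193 W
Step 3: Q_total = 115 * 14.193 = 1632.2 W
Step 4: m_dot = Q_total / (cp * dT) = 1632.2 / (4186 * 14.59) = 0.02673 kg/s

0.02673 kg/s


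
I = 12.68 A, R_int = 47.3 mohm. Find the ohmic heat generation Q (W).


Convert: R = 47.3 mohm = 0.0473 ohm
I^2 = 160.78
Q = 160.78 * 0.0473 = 7.605 W

7.605 W


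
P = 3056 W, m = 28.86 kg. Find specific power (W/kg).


SP = P / m = 3056 / 28.86 = 105.9 W/kg

105.9 W/kg


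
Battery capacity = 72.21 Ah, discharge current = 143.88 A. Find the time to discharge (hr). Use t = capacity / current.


t = capacity / current = 72.21 / 143.88 = 0.5019 hr

0.5019 hr


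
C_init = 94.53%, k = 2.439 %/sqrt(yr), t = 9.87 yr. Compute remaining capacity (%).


Step 1: sqrt(9.87 yr) = 3.1417
Step 2: drop = 2.439 * 3.1417 = 7.6626
Step 3: C_final = 94.53 - 7.6626 = 86.87%

86.87%


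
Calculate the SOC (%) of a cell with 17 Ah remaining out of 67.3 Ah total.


SOC% = 17 / 67.3 * 100 = 25.26%

25.26%


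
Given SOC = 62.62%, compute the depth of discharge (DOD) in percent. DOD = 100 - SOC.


Complement of SOC: DOD = 100% - 62.62% = 37.38%

37.38%


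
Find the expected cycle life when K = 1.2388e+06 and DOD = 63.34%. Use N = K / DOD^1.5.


Step 1: DOD^1.5 = 63.34^1.5 = 504.1
Step 2: N = 1.2388e+06 / 504.1 = 2457 cycles

2457 cycles


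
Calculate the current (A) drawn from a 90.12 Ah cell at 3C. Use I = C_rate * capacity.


I = C_rate * capacity = 3 * 90.12 = 270.36 A

270.36 A


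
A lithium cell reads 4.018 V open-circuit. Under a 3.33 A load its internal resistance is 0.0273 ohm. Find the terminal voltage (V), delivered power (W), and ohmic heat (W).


Step 1: V_terminal = OCV - I*R = 4.018 - 3.33 * 0.0273 = 3.9271 V
Step 2: P_out = V_terminal * I = 3.9271 * 3.33 = 13.08 W
Step 3: Q = I^2 * R = 3.33^2 * 0.0273 = 0.3027 W

V=3.9271 V, P=13.08 W, Q=0.3027 W


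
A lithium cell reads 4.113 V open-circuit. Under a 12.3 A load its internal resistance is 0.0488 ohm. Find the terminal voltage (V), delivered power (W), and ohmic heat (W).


Step 1: V_terminal = OCV - I*R = 4.113 - 12.3 * 0.0488 = 3.5128 V
Step 2: P_out = V_terminal * I = 3.5128 * 12.3 = 43.21 W
Step 3: Q = I^2 * R = 12.3^2 * 0.0488 = 7.383 W

V=3.5128 V, P=43.21 W, Q=7.383 W


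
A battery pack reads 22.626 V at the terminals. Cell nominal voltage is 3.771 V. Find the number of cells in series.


n = V_pack / V_cell = 22.626 / 3.771 = 6

6


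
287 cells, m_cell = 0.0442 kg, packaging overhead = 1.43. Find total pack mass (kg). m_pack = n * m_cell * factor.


m_pack = n * m_cell * overhead = 287 * 0.0442 * 1.43 = 18.14 kg

18.14 kg


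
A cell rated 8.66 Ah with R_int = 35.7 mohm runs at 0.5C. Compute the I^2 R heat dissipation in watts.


Convert: R = 35.7 mohm = 0.0357 ohm
Step 1: I = C_rate * capacity = 0.5 * 8.66 = 4.33 A
Step 2: Q = I^2 * R = 4.33^2 * 0.0357 = 18.749 * 0.0357 = 0.6693 W

0.6693 W


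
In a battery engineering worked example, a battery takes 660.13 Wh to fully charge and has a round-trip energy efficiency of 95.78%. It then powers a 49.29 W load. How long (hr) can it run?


Step 1: E_discharge = eta/100 * E_charge = 95.78/100 * 660.13 = 632.27 Wh
Step 2: t = E_discharge / P = 632.27 / 49.29 = 12.83 hr

12.83 hr


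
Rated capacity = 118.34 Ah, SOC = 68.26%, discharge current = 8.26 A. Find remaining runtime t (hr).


Step 1: remaining = SOC/100 * C_total = 68.26/100 * 118.34 = 80.779 Ah
Step 2: t = remaining / I = 80.779 / 8.26 = 9.780 hr

9.780 hr


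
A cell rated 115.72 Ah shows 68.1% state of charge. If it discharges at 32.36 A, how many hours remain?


Step 1: remaining = SOC/100 * C_total = 68.1/100 * 115.72 = 78.805 Ah
Step 2: t = remaining / I = 78.805 / 32.36 = 2.435 hr

2.435 hr


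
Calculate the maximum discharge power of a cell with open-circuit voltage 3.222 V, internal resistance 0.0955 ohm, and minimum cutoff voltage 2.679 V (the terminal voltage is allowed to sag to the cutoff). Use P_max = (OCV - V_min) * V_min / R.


dV = OCV - V_min = 0.543 V (so I_max = dV / R)
P_max = dV * V_min / R = 0.543 * 2.679 / 0.0955 = 15.23 W

15.23 W


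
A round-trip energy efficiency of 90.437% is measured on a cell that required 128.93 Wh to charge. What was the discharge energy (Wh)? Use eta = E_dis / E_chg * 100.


E_dis = eta/100 * E_chg = 90.437/100 * 128.93 = 116.6 Wh

116.6 Wh


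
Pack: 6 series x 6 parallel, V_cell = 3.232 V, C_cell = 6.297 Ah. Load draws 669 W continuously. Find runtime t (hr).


Step 1: E_pack = Ns * V_cell * Np * C_cell = 6 * 3.232 * 6 * 6.297 = 732.67 Wh
Step 2: t = E_pack / P = 732.67 / 669 = 1.095 hr

1.095 hr


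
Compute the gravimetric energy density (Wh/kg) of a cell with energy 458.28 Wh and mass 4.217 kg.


ED = E / m = 458.28 / 4.217 = 108.7 Wh/kg

108.7 Wh/kg


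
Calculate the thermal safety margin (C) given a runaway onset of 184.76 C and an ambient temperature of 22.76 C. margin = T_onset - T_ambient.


margin = T_onset - T_ambient = 184.76 - 22.76 = 162 C

162 C


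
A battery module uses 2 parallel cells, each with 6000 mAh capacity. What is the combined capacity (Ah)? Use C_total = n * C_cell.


Convert: C_cell = 6000 mAh = 6 Ah
C_total = 2 * 6 = 12 Ah

12 Ah


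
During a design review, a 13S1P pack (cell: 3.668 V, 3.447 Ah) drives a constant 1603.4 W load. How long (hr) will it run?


Step 1: E_pack = Ns * V_cell * Np * C_cell = 13 * 3.668 * 1 * 3.447 = 164.37 Wh
Step 2: t = E_pack / P = 164.37 / 1603.4 = 0.1025 hr

0.1025 hr


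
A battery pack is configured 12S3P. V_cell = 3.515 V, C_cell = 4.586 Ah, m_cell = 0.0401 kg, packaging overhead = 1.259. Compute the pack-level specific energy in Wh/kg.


Step 1: V_pack = 12 * 3.515 = 42.18 V
Step 2: C_pack = 3 * 4.586 = 13.758 Ah
Step 3: E_pack = V_pack * C_pack = 42.18 * 13.758 = 580.31 Wh
Step 4: m_pack = 12 * 3 * 0.0401 * 1.259 = 1.8175 kg
Step 5: ED = E_pack / m_pack = 580.31 / 1.8175 = 319.3 Wh/kg

319.3 Wh/kg


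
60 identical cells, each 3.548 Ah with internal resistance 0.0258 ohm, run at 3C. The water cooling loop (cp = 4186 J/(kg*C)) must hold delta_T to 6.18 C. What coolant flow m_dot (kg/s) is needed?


Step 1: I = 3 * 3.548 = 10.644 A
Step 2: Q_cell = I^2 * R = 10.644^2 * 0.0258 = 2.923 W
Step 3: Q_total = 60 * 2.923 = 175.38 W
Step 4: m_dot = Q_total / (cp * dT) = 175.38 / (4186 * 6.18) = 0.006779 kg/s

0.006779 kg/s


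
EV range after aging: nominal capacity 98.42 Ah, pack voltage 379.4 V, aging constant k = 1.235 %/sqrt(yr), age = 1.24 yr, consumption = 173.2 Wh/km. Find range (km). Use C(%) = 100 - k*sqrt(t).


Step 1: capacity retention = 100 - 1.235 * sqrt(1.24) = 100 - 1.235 * 1.1136 = 98.625%
Step 2: C_now = 98.42 * 98.625/100 = 97.067 Ah
Step 3: E_pack = V * C_now = 379.4 * 97.067 = 36827 Wh
Step 4: range = E_pack / consumption = 36827 / 173.2 = 212.6 km

212.6 km


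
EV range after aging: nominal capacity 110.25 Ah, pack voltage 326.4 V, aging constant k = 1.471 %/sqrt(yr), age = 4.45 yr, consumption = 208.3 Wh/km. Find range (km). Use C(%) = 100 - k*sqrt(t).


Step 1: capacity retention = 100 - 1.471 * sqrt(4.45) = 100 - 1.471 * 2.1095 = 96.897%
Step 2: C_now = 110.25 * 96.897/100 = 106.83 Ah
Step 3: E_pack = V * C_now = 326.4 * 106.83 = 34869 Wh
Step 4: range = E_pack / consumption = 34869 / 208.3 = 167.4 km

167.4 km


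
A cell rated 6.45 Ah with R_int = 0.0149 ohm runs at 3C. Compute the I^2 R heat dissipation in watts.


Step 1: I = C_rate * capacity = 3 * 6.45 = 19.35 A
Step 2: Q = I^2 * R = 19.35^2 * 0.0149 = 374.42 * 0.0149 = 5.579 W

5.579 W


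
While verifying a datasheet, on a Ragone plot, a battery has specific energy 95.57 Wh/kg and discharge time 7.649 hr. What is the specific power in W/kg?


Specific power = 95.57 Wh/kg / 7.649 hr = 12.49 W/kg

12.49 W/kg


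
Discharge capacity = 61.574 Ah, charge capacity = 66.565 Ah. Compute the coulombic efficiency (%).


Coulombic efficiency = 61.574/66.565 * 100% = 92.50%

92.50%


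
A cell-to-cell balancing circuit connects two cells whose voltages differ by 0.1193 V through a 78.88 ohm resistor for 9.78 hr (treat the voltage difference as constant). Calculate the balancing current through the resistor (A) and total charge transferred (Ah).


I_bal = dV / R = 0.1193 / 78.88 = 0.0015124 A
Q = I_bal * t = 0.0015124 * 9.78 = 0.01479 Ah

I=0.0015124 A, Q=0.01479 Ah


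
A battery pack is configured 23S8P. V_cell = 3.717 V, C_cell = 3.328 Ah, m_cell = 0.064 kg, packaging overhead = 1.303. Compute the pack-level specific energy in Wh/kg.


Step 1: V_pack = 23 * 3.717 = 85.491 V
Step 2: C_pack = 8 * 3.328 = 26.624 Ah
Step 3: E_pack = V_pack * C_pack = 85.491 * 26.624 = 2276.1 Wh
Step 4: m_pack = 23 * 8 * 0.064 * 1.303 = 15.344 kg
Step 5: ED = E_pack / m_pack = 2276.1 / 15.344 = 148.3 Wh/kg

148.3 Wh/kg


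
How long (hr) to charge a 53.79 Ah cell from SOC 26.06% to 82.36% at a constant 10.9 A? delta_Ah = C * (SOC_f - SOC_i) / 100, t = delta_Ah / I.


Step 1: dSOC = 82.36% - 26.06% = 56.3%
Step 2: delta_Ah = 53.79 * 56.3 / 100 = 30.284 Ah
Step 3: t = 30.284 / 10.9 = 2.778 hr

2.778 hr


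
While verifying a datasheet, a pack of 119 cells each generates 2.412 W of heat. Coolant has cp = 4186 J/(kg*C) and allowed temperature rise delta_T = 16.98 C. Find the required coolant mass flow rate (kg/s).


Step 1: Total heat Q = 119 * 2.412 W = 287.03 W
Step 2: denom = cp * dT = 4186 * 16.98 = 71078
Step 3: m_dot = 287.03 / 71078 = 0.004038 kg/s

0.004038 kg/s


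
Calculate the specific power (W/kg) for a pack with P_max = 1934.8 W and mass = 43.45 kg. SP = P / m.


SP = P / m = 1934.8 / 43.45 = 44.53 W/kg

44.53 W/kg


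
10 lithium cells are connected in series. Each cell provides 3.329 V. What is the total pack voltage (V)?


With 10 cells in series at 3.329 V each, V_pack = 33.29 V

33.29 V


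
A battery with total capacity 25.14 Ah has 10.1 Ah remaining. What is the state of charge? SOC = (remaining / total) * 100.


SOC% = 10.1 / 25.14 * 100 = 40.18%

40.18%


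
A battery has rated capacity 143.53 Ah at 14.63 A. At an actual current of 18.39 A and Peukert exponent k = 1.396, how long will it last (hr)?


t_rated = C / I_rated = 143.53 / 14.63 = 9.8107 hr
(I_rated/I)^k = (0.79554)^1.396 = 0.72665
t = t_rated * (I_rated/I)^k = 9.8107 * 0.72665 = 7.129 hr

7.129 hr


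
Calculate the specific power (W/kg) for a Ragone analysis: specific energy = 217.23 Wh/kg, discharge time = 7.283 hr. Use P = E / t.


Specific power = 217.23 Wh/kg / 7.283 hr = 29.83 W/kg

29.83 W/kg


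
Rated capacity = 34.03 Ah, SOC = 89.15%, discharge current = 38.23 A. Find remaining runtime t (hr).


Step 1: remaining = SOC/100 * C_total = 89.15/100 * 34.03 = 30.338 Ah
Step 2: t = remaining / I = 30.338 / 38.23 = 0.7936 hr

0.7936 hr


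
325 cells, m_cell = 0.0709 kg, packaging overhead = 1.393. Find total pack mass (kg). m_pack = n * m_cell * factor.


Cell mass sum = 325 * 0.0709 = 23.043 kg
With overhead 1.393: m_pack = 23.043 * 1.393 = 32.10 kg

32.10 kg


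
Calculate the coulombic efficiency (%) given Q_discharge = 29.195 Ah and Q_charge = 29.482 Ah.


Coulombic efficiency = 29.195/29.482 * 100% = 99.03%

99.03%


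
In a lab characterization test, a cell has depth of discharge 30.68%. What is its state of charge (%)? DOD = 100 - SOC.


SOC = 100 - DOD = 100 - 30.68 = 69.32%

69.32%


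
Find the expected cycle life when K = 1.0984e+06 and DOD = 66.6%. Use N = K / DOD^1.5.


Step 1: DOD^1.5 = 66.6^1.5 = 543.51
Step 2: N = 1.0984e+06 / 543.51 = 2021 cycles

2021 cycles


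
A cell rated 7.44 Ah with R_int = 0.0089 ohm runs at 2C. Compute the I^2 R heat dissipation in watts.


Step 1: I = C_rate * capacity = 2 * 7.44 = 14.88 A
Step 2: Q = I^2 * R = 14.88^2 * 0.0089 = 221.41 * 0.0089 = 1.971 W

1.971 W


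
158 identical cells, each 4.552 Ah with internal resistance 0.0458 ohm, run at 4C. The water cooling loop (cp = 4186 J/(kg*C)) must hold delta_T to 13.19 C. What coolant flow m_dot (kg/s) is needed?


Step 1: I = 4 * 4.552 = 18.208 A
Step 2: Q_cell = I^2 * R = 18.208^2 * 0.0458 = 15.184 W
Step 3: Q_total = 158 * 15.184 = 2399.1 W
Step 4: m_dot = Q_total / (cp * dT) = 2399.1 / (4186 * 13.19) = 0.04345 kg/s

0.04345 kg/s


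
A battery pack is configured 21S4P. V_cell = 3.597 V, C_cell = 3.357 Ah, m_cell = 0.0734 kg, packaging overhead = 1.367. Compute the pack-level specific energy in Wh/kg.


Step 1: V_pack = 21 * 3.597 = 75.537 V
Step 2: C_pack = 4 * 3.357 = 13.428 Ah
Step 3: E_pack = V_pack * C_pack = 75.537 * 13.428 = 1014.3 Wh
Step 4: m_pack = 21 * 4 * 0.0734 * 1.367 = 8.4284 kg
Step 5: ED = E_pack / m_pack = 1014.3 / 8.4284 = 120.3 Wh/kg

120.3 Wh/kg


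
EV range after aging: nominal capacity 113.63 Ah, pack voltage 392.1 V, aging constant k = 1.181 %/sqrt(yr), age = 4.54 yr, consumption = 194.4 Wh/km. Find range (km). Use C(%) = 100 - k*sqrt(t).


Step 1: capacity retention = 100 - 1.181 * sqrt(4.54) = 100 - 1.181 * 2.1307 = 97.484%
Step 2: C_now = 113.63 * 97.484/100 = 110.77 Ah
Step 3: E_pack = V * C_now = 392.1 * 110.77 = 43433 Wh
Step 4: range = E_pack / consumption = 43433 / 194.4 = 223.4 km

223.4 km


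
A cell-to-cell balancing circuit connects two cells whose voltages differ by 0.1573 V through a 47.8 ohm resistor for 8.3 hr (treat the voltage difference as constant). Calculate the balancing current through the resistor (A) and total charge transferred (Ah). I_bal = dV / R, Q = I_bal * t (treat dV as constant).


First, Ohm's law: I_bal = 0.1573 V / 47.8 ohm = 0.0032908 A
Then Q = I * t = 0.0032908 A * 8.3 hr = 0.02731 Ah

I=0.0032908 A, Q=0.02731 Ah


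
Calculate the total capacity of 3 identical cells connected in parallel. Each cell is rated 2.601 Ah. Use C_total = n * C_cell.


C_total = 3 * 2.601 = 7.803 Ah

7.803 Ah


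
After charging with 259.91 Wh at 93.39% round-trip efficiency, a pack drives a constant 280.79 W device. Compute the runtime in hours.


Step 1: E_discharge = eta/100 * E_charge = 93.39/100 * 259.91 = 242.73 Wh
Step 2: t = E_discharge / P = 242.73 / 280.79 = 0.8645 hr

0.8645 hr


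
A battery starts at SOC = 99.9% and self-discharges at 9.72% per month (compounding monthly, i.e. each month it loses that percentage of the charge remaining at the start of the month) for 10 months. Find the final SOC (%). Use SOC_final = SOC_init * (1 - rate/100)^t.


decay = (1 - 9.72/100)^10 = 0.35968
SOC_final = 99.9 * 0.35968 = 35.93%

35.93%


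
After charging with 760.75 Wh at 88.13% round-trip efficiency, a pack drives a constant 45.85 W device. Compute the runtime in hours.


Step 1: E_discharge = eta/100 * E_charge = 88.13/100 * 760.75 = 670.45 Wh
Step 2: t = E_discharge / P = 670.45 / 45.85 = 14.62 hr

14.62 hr


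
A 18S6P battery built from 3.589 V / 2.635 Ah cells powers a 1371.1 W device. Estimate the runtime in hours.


Step 1: E_pack = Ns * V_cell * Np * C_cell = 18 * 3.589 * 6 * 2.635 = 1021.4 Wh
Step 2: t = E_pack / P = 1021.4 / 1371.1 = 0.7449 hr

0.7449 hr


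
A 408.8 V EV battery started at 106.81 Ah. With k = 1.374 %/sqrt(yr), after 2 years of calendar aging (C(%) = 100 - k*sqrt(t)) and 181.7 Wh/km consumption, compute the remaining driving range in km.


Step 1: capacity retention = 100 - 1.374 * sqrt(2) = 100 - 1.374 * 1.4142 = 98.057%
Step 2: C_now = 106.81 * 98.057/100 = 104.73 Ah
Step 3: E_pack = V * C_now = 408.8 * 104.73 = 42814 Wh
Step 4: range = E_pack / consumption = 42814 / 181.7 = 235.6 km

235.6 km


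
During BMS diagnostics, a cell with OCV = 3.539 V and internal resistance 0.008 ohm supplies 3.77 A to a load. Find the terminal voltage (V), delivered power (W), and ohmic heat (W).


Step 1: V_terminal = OCV - I*R = 3.539 - 3.77 * 0.008 = 3.5088 V
Step 2: P_out = V_terminal * I = 3.5088 * 3.77 = 13.23 W
Step 3: Q = I^2 * R = 3.77^2 * 0.008 = 0.1137 W

V=3.5088 V, P=13.23 W, Q=0.1137 W


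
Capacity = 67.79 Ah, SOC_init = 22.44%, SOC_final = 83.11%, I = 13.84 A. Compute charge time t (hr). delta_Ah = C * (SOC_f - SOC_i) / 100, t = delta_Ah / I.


delta_Ah = 67.79 * (83.11 - 22.44) / 100 = 41.128 Ah
t = delta_Ah / I = 41.128 / 13.84 = 2.972 hr

2.972 hr


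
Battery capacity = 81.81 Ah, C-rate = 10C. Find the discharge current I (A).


At 10C: I = 10 * 81.81 Ah = 818.1 A

818.1 A


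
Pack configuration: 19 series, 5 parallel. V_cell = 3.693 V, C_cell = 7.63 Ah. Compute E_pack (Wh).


V_pack = 19 * 3.693 = 70.167 V
C_pack = 5 * 7.63 = 38.15 Ah
E = V_pack * C_pack = 70.167 * 38.15 = 2677 Wh

2677 Wh


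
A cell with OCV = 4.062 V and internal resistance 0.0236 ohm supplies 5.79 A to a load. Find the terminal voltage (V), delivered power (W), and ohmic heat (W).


Step 1: V_terminal = OCV - I*R = 4.062 - 5.79 * 0.0236 = 3.9254 V
Step 2: P_out = V_terminal * I = 3.9254 * 5.79 = 22.73 W
Step 3: Q = I^2 * R = 5.79^2 * 0.0236 = 0.7912 W

V=3.9254 V, P=22.73 W, Q=0.7912 W


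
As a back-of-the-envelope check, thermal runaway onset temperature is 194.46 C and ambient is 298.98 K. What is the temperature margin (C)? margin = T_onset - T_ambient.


Convert: T_ambient = 298.98 K = 25.83 C
margin = 194.46 - 25.83 = 168.63 C

168.63 C


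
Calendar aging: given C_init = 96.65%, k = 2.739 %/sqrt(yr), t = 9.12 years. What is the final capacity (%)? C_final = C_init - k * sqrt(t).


sqrt(t) = sqrt(9.12) = 3.0199
C_final = 96.65 - 2.739 * 3.0199 = 88.38%

88.38%


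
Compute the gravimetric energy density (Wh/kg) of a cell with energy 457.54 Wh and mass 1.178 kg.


Specific energy = 457.54 Wh / 1.178 kg = 388.4 Wh/kg

388.4 Wh/kg


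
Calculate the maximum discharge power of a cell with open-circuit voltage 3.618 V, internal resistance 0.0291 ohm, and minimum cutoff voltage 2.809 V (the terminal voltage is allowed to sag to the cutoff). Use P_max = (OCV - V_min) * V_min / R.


P_max = (OCV - V_min) * V_min / R = (3.618 - 2.809) * 2.809 / 0.0291 = 0.809 * 2.809 / 0.0291 = 78.09 W

78.09 W


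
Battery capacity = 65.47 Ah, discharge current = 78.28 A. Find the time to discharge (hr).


t = capacity / current = 65.47 / 78.28 = 0.8364 hr

0.8364 hr


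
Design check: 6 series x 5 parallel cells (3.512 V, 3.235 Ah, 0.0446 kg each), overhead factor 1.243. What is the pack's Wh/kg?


Step 1: V_pack = 6 * 3.512 = 21.072 V
Step 2: C_pack = 5 * 3.235 = 16.175 Ah
Step 3: E_pack = V_pack * C_pack = 21.072 * 16.175 = 340.84 Wh
Step 4: m_pack = 6 * 5 * 0.0446 * 1.243 = 1.6631 kg
Step 5: ED = E_pack / m_pack = 340.84 / 1.6631 = 204.9 Wh/kg

204.9 Wh/kg


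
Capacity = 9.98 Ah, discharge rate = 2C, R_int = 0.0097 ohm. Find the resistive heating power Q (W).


Step 1: I = C_rate * capacity = 2 * 9.98 = 19.96 A
Step 2: Q = I^2 * R = 19.96^2 * 0.0097 = 398.4 * 0.0097 = 3.864 W

3.864 W


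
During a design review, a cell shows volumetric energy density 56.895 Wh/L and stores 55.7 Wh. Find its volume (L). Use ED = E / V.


V = E / ED = 55.7 / 56.895 = 0.9790 L

0.9790 L


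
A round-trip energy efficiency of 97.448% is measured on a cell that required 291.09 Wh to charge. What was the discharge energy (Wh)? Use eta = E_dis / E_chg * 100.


E_dis = eta/100 * E_chg = 97.448/100 * 291.09 = 283.7 Wh

283.7 Wh


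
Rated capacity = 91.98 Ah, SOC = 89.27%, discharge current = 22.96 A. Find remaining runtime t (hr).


Step 1: remaining = SOC/100 * C_total = 89.27/100 * 91.98 = 82.111 Ah
Step 2: t = remaining / I = 82.111 / 22.96 = 3.576 hr

3.576 hr


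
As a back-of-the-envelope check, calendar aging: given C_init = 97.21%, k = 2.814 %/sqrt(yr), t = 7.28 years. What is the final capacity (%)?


sqrt(t) = sqrt(7.28) = 2.6981
C_final = 97.21 - 2.814 * 2.6981 = 89.62%

89.62%


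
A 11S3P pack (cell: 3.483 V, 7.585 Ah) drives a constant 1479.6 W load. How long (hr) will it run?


Step 1: E_pack = Ns * V_cell * Np * C_cell = 11 * 3.483 * 3 * 7.585 = 871.81 Wh
Step 2: t = E_pack / P = 871.81 / 1479.6 = 0.5892 hr

0.5892 hr


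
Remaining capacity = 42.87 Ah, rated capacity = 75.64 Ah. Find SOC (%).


SOC = (remaining / total) * 100 = (42.87 / 75.64) * 100 = 56.68%

56.68%


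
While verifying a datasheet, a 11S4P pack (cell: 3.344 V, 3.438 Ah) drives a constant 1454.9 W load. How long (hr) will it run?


Step 1: E_pack = Ns * V_cell * Np * C_cell = 11 * 3.344 * 4 * 3.438 = 505.85 Wh
Step 2: t = E_pack / P = 505.85 / 1454.9 = 0.3477 hr

0.3477 hr


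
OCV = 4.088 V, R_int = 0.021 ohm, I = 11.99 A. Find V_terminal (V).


IR drop = 11.99 * 0.021 = 0.25179 V
V = 4.088 - 0.25179 = 3.836 V

3.836 V


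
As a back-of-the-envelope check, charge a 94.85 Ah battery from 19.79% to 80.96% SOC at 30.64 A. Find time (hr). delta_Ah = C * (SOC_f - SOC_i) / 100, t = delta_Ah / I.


Step 1: dSOC = 80.96% - 19.79% = 61.17%
Step 2: delta_Ah = 94.85 * 61.17 / 100 = 58.02 Ah
Step 3: t = 58.02 / 30.64 = 1.894 hr

1.894 hr


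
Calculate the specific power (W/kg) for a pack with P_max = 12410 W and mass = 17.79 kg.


SP = P / m = 12410 / 17.79 = 697.6 W/kg

697.6 W/kg


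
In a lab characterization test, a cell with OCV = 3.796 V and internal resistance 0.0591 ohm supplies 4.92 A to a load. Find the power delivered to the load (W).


Step 1: V_terminal = OCV - I*R = 3.796 - 4.92 * 0.0591 = 3.5052 V
Step 2: P_out = V_terminal * I = 3.5052 * 4.92 = 17.25 W

17.25 W


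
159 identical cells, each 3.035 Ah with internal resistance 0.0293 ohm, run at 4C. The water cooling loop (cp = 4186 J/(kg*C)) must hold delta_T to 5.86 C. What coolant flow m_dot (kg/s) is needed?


Step 1: I = 4 * 3.035 = 12.14 A
Step 2: Q_cell = I^2 * R = 12.14^2 * 0.0293 = 4.3182 W
Step 3: Q_total = 159 * 4.3182 = 686.59 W
Step 4: m_dot = Q_total / (cp * dT) = 686.59 / (4186 * 5.86) = 0.02799 kg/s

0.02799 kg/s


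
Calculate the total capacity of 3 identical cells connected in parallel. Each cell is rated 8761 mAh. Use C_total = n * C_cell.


Convert: C_cell = 8761 mAh = 8.761 Ah
C_total = 3 * 8.761 = 26.283 Ah

26.283 Ah


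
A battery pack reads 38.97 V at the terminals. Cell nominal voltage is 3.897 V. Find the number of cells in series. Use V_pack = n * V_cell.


Rearranging: n = V_pack / V_cell = 38.97 / 3.897 = 10 cells

10


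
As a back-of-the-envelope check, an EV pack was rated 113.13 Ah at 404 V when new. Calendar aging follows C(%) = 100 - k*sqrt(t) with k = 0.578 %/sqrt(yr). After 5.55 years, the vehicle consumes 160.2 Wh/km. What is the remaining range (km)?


Step 1: capacity retention = 100 - 0.578 * sqrt(5.55) = 100 - 0.578 * 2.3558 = 98.638%
Step 2: C_now = 113.13 * 98.638/100 = 111.59 Ah
Step 3: E_pack = V * C_now = 404 * 111.59 = 45082 Wh
Step 4: range = E_pack / consumption = 45082 / 160.2 = 281.4 km

281.4 km


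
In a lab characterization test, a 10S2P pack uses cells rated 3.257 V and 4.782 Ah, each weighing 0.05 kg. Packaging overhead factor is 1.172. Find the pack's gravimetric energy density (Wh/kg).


Step 1: V_pack = 10 * 3.257 = 32.57 V
Step 2: C_pack = 2 * 4.782 = 9.564 Ah
Step 3: E_pack = V_pack * C_pack = 32.57 * 9.564 = 311.5 Wh
Step 4: m_pack = 10 * 2 * 0.05 * 1.172 = 1.172 kg
Step 5: ED = E_pack / m_pack = 311.5 / 1.172 = 265.8 Wh/kg

265.8 Wh/kg


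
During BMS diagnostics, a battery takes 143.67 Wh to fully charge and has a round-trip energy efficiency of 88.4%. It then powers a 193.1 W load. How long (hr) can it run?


Step 1: E_discharge = eta/100 * E_charge = 88.4/100 * 143.67 = 127 Wh
Step 2: t = E_discharge / P = 127 / 193.1 = 0.6577 hr

0.6577 hr


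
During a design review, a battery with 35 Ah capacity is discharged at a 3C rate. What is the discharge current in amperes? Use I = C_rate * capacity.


At 3C: I = 3 * 35 Ah = 105 A

105 A


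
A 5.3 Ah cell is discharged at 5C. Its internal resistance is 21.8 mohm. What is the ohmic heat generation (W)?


Convert: R = 21.8 mohm = 0.0218 ohm
Step 1: I = C_rate * capacity = 5 * 5.3 = 26.5 A
Step 2: Q = I^2 * R = 26.5^2 * 0.0218 = 702.25 * 0.0218 = 15.31 W

15.31 W


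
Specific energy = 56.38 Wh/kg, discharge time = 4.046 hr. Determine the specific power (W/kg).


P_specific = E / t = 56.38 / 4.046 = 13.93 W/kg

13.93 W/kg


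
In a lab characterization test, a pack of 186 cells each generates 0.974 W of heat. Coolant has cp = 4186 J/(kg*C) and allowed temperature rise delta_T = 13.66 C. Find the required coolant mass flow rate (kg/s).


Step 1: Total heat Q = 186 * 0.974 W = 181.16 W
Step 2: denom = cp * dT = 4186 * 13.66 = 57181
Step 3: m_dot = 181.16 / 57181 = 0.003168 kg/s

0.003168 kg/s


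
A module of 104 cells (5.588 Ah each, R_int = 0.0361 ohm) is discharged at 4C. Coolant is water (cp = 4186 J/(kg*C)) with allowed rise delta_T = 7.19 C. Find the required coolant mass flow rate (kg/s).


Step 1: I = 4 * 5.588 = 22.352 A
Step 2: Q_cell = I^2 * R = 22.352^2 * 0.0361 = 18.036 W
Step 3: Q_total = 104 * 18.036 = 1875.7 W
Step 4: m_dot = Q_total / (cp * dT) = 1875.7 / (4186 * 7.19) = 0.06232 kg/s

0.06232 kg/s


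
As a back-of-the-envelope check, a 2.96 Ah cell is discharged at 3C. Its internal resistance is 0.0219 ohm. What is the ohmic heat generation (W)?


Step 1: I = C_rate * capacity = 3 * 2.96 = 8.88 A
Step 2: Q = I^2 * R = 8.88^2 * 0.0219 = 78.854 * 0.0219 = 1.727 W

1.727 W


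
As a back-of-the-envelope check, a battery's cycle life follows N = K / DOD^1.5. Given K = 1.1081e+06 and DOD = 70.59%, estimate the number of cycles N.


DOD^1.5 = 593.08
N = K / DOD^1.5 = 1.1081e+06 / 593.08 = 1868

1868 cycles


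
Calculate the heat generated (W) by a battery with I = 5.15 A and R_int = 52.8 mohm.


Convert: R = 52.8 mohm = 0.0528 ohm
Q = I^2 * R = 5.15^2 * 0.0528 = 1.400 W

1.400 W


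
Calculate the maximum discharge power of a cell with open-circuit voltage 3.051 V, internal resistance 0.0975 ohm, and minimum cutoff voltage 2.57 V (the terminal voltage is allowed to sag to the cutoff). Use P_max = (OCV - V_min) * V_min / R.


P_max = (OCV - V_min) * V_min / R = (3.051 - 2.57) * 2.57 / 0.0975 = 0.481 * 2.57 / 0.0975 = 12.68 W

12.68 W


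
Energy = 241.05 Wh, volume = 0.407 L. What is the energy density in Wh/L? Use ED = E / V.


Volumetric ED = 241.05 Wh / 0.407 L = 592.3 Wh/L

592.3 Wh/L


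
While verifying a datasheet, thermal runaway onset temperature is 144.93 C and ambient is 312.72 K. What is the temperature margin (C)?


Convert: T_ambient = 312.72 K = 39.57 C
margin = 144.93 - 39.57 = 105.36 C

105.36 C


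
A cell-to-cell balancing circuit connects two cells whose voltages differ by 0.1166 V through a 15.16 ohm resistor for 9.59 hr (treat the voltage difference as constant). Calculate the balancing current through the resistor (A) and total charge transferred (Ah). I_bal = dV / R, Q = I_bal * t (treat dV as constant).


First, Ohm's law: I_bal = 0.1166 V / 15.16 ohm = 0.0076913 A
Then Q = I * t = 0.0076913 A * 9.59 hr = 0.07376 Ah

I=0.0076913 A, Q=0.07376 Ah


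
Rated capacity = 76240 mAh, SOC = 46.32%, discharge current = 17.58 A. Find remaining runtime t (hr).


Convert: C_total = 76240 mAh = 76.24 Ah
Step 1: remaining = SOC/100 * C_total = 46.32/100 * 76.24 = 35.314 Ah
Step 2: t = remaining / I = 35.314 / 17.58 = 2.009 hr

2.009 hr


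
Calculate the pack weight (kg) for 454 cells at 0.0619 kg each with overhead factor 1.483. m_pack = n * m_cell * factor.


Cell mass sum = 454 * 0.0619 = 28.103 kg
With overhead 1.483: m_pack = 28.103 * 1.483 = 41.68 kg

41.68 kg


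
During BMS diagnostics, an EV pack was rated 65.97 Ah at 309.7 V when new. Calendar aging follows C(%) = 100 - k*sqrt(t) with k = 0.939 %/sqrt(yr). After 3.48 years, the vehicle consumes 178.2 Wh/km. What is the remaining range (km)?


Step 1: capacity retention = 100 - 0.939 * sqrt(3.48) = 100 - 0.939 * 1.8655 = 98.248%
Step 2: C_now = 65.97 * 98.248/100 = 64.814 Ah
Step 3: E_pack = V * C_now = 309.7 * 64.814 = 20073 Wh
Step 4: range = E_pack / consumption = 20073 / 178.2 = 112.6 km

112.6 km


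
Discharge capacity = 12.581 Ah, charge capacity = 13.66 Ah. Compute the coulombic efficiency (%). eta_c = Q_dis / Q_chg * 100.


Coulombic efficiency = 12.581/13.66 * 100% = 92.10%

92.10%


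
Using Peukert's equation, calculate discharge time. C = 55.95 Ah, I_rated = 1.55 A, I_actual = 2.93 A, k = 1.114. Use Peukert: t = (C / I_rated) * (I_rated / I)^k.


t_rated = C / I_rated = 55.95 / 1.55 = 36.097 hr
(I_rated/I)^k = (0.52901)^1.114 = 0.49197
t = t_rated * (I_rated/I)^k = 36.097 * 0.49197 = 17.76 hr

17.76 hr


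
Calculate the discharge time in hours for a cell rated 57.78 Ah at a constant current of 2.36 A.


Runtime = 57.78 Ah / 2.36 A = 24.48 hr

24.48 hr


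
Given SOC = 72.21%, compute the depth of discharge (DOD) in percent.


DOD = 100 - SOC = 100 - 72.21 = 27.79%

27.79%


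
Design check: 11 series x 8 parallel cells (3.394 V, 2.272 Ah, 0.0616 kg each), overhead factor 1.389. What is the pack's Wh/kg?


Step 1: V_pack = 11 * 3.394 = 37.334 V
Step 2: C_pack = 8 * 2.272 = 18.176 Ah
Step 3: E_pack = V_pack * C_pack = 37.334 * 18.176 = 678.58 Wh
Step 4: m_pack = 11 * 8 * 0.0616 * 1.389 = 7.5295 kg
Step 5: ED = E_pack / m_pack = 678.58 / 7.5295 = 90.12 Wh/kg

90.12 Wh/kg


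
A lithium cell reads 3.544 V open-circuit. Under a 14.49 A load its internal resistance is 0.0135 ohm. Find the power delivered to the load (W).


Step 1: V_terminal = OCV - I*R = 3.544 - 14.49 * 0.0135 = 3.3484 V
Step 2: P_out = V_terminal * I = 3.3484 * 14.49 = 48.52 W

48.52 W


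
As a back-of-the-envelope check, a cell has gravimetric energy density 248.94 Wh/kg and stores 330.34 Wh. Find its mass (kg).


m = E / ED = 330.34 / 248.94 = 1.327 kg

1.327 kg


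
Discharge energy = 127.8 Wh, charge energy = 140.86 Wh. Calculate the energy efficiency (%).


eta_e = E_dis / E_chg * 100 = 127.8 / 140.86 * 100 = 90.73%

90.73%


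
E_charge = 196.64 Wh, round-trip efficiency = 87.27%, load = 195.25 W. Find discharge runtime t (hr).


Step 1: E_discharge = eta/100 * E_charge = 87.27/100 * 196.64 = 171.61 Wh
Step 2: t = E_discharge / P = 171.61 / 195.25 = 0.8789 hr

0.8789 hr


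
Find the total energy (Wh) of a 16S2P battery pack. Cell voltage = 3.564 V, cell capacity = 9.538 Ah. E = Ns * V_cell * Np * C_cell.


E = Ns * Vcell * Np * Ccell = 16 * 3.564 * 2 * 9.538 = 1088 Wh

1088 Wh


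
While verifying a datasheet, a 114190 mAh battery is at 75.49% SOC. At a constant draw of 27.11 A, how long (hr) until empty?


Convert: C_total = 114190 mAh = 114.19 Ah
Step 1: remaining = SOC/100 * C_total = 75.49/100 * 114.19 = 86.202 Ah
Step 2: t = remaining / I = 86.202 / 27.11 = 3.180 hr

3.180 hr


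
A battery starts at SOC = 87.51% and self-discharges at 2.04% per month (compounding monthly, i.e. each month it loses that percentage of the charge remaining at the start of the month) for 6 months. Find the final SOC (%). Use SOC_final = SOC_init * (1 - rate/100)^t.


Monthly retention factor = 1 - 2.04/100 = 0.9796
Over 6 months: factor^6 = 0.88368
SOC_final = 87.51 * 0.88368 = 77.33%

77.33%


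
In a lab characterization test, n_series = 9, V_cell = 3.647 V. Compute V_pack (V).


With 9 cells in series at 3.647 V each, V_pack = 32.823 V

32.823 V


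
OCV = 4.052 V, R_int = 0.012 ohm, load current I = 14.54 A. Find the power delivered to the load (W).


Step 1: V_terminal = OCV - I*R = 4.052 - 14.54 * 0.012 = 3.8775 V
Step 2: P_out = V_terminal * I = 3.8775 * 14.54 = 56.38 W

56.38 W


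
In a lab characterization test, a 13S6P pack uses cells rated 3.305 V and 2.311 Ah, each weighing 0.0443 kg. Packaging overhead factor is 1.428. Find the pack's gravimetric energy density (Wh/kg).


Step 1: V_pack = 13 * 3.305 = 42.965 V
Step 2: C_pack = 6 * 2.311 = 13.866 Ah
Step 3: E_pack = V_pack * C_pack = 42.965 * 13.866 = 595.75 Wh
Step 4: m_pack = 13 * 6 * 0.0443 * 1.428 = 4.9343 kg
Step 5: ED = E_pack / m_pack = 595.75 / 4.9343 = 120.7 Wh/kg

120.7 Wh/kg


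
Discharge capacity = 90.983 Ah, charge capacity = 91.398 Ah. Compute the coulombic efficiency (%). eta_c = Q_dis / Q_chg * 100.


eta_c = Q_dis / Q_chg * 100 = 90.983 / 91.398 * 100 = 99.55%

99.55%


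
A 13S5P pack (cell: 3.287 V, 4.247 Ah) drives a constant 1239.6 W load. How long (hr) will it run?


Step 1: E_pack = Ns * V_cell * Np * C_cell = 13 * 3.287 * 5 * 4.247 = 907.39 Wh
Step 2: t = E_pack / P = 907.39 / 1239.6 = 0.7320 hr

0.7320 hr


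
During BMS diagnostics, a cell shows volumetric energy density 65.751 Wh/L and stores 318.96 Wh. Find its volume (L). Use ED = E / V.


V = E / ED = 318.96 / 65.751 = 4.851 L

4.851 L


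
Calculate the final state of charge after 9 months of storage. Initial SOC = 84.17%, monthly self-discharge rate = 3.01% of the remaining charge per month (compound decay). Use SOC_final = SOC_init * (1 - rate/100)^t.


Monthly retention factor = 1 - 3.01/100 = 0.9699
Over 9 months: factor^9 = 0.75953
SOC_final = 84.17 * 0.75953 = 63.93%

63.93%


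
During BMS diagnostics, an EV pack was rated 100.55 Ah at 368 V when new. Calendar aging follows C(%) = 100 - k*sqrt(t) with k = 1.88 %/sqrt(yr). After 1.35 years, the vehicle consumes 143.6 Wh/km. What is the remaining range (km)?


Step 1: capacity retention = 100 - 1.88 * sqrt(1.35) = 100 - 1.88 * 1.1619 = 97.816%
Step 2: C_now = 100.55 * 97.816/100 = 98.354 Ah
Step 3: E_pack = V * C_now = 368 * 98.354 = 36194 Wh
Step 4: range = E_pack / consumption = 36194 / 143.6 = 252.0 km

252.0 km


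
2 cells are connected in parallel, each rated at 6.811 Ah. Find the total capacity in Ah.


C_total = 2 * 6.811 = 13.622 Ah

13.622 Ah


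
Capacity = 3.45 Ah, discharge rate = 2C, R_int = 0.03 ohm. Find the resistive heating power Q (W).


Step 1: I = C_rate * capacity = 2 * 3.45 = 6.9 A
Step 2: Q = I^2 * R = 6.9^2 * 0.03 = 47.61 * 0.03 = 1.428 W

1.428 W


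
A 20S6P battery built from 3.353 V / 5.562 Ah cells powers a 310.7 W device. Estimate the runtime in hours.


Step 1: E_pack = Ns * V_cell * Np * C_cell = 20 * 3.353 * 6 * 5.562 = 2237.9 Wh
Step 2: t = E_pack / P = 2237.9 / 310.7 = 7.203 hr

7.203 hr
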